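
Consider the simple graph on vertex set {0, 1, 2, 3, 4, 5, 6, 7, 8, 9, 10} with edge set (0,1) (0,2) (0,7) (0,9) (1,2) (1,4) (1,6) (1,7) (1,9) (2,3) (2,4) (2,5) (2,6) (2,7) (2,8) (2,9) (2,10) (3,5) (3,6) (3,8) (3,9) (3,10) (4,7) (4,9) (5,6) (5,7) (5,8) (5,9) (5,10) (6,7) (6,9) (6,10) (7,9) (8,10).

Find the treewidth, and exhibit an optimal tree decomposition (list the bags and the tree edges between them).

Every bag has size at most 5, so the width is 5 − 1 = 4 and tw(G) ≤ 4. Conversely, {2, 3, 5, 8, 10} is a clique of size 5, and the vertices of any clique must share a bag in every tree decomposition; so some bag has ≥ 5 vertices and tw(G) ≥ 4. Combining the bounds, tw(G) = 4.

Treewidth 4.
One optimal decomposition is:
Bags: B1 = {2, 3, 5, 6, 10}  B2 = {2, 3, 5, 6, 9}  B3 = {2, 5, 6, 7, 9}  B4 = {2, 3, 5, 8, 10}  B5 = {1, 2, 6, 7, 9}  B6 = {0, 1, 2, 7, 9}  B7 = {1, 2, 4, 7, 9}
Tree: B1–B2, B2–B3, B1–B4, B3–B5, B5–B6, B5–B7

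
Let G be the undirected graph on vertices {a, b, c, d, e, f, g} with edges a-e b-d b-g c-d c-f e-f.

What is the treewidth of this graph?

A width-1 tree decomposition is:
Bags: B1 = {b, g}  B2 = {b, d}  B3 = {c, d}  B4 = {c, f}  B5 = {e, f}  B6 = {a, e}
Tree: B1–B2, B2–B3, B3–B4, B4–B5, B5–B6
The largest bag has 2 vertices, giving width 1; this decomposition certifies tw(G) ≤ 1. Since G has at least one edge (e.g. g–b), it is not an edgeless graph, so tw(G) ≥ 1. Therefore the treewidth is 1.

1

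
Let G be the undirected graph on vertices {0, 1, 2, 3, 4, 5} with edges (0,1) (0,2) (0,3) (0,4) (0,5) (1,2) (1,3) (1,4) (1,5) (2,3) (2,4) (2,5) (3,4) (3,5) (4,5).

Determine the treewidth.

5

A width-5 tree decomposition is:
Bags: B1 = {0, 1, 2, 3, 4, 5}
Tree: (single bag)
A single bag containing all 6 vertices is trivially a valid decomposition of width 5. On the other hand G contains the 6-clique {0, 1, 2, 3, 4, 5}. A clique must lie in a single bag of any decomposition, so no decomposition can have width below 5. Hence tw(G) = 5 exactly.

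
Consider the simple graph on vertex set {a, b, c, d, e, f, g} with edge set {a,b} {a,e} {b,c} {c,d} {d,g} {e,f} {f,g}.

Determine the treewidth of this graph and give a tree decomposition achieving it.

Every bag has size at most 3, so the width is 3 − 1 = 2 and tw(G) ≤ 2. Since e–f–g–d–c–b–a–e is a cycle in G, G is not acyclic. Forests are exactly the graphs of treewidth ≤ 1, so tw(G) ≥ 2. The upper and lower bounds meet at 2, so that is the treewidth.

Treewidth 2.
Bags: B1 = {e, f, g}  B2 = {d, e, g}  B3 = {c, d, e}  B4 = {b, c, e}  B5 = {a, b, e}
Tree: B1–B2, B2–B3, B3–B4, B4–B5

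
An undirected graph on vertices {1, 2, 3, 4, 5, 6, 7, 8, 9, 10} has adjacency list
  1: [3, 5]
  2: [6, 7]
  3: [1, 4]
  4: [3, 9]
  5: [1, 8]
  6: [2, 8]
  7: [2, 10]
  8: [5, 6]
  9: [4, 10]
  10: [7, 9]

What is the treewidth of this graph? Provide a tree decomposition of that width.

Treewidth 2.
Bags: B1 = {2, 6, 8}  B2 = {2, 7, 8}  B3 = {7, 8, 10}  B4 = {8, 9, 10}  B5 = {4, 8, 9}  B6 = {3, 4, 8}  B7 = {1, 3, 8}  B8 = {1, 5, 8}
Tree: B1–B2, B2–B3, B3–B4, B4–B5, B5–B6, B6–B7, B7–B8

Every bag has size at most 3, so the width is 3 − 1 = 2 and tw(G) ≤ 2. For the lower bound, G contains the cycle 8–6–2–7–10–9–4–3–1–5–8, so G is not a forest; only forests have treewidth ≤ 1, hence tw(G) ≥ 2. Hence tw(G) = 2 exactly.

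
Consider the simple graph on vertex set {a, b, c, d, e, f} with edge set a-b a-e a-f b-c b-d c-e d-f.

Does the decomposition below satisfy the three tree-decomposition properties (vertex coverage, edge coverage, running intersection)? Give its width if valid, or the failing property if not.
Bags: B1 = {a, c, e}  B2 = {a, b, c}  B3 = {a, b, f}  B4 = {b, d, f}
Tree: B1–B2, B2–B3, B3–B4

Yes; width 2.

Checking the three conditions: (i) the bags cover all of {a, b, c, d, e, f}; (ii) for each edge, some bag contains both endpoints; (iii) the bags containing any fixed vertex form a subtree. All hold, so the decomposition is valid with width 3 − 1 = 2.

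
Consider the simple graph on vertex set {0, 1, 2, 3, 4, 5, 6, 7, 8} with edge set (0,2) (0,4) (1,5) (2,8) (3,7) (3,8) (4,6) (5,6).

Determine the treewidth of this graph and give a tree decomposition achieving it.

Treewidth 1.
Bags: B1 = {1, 5}  B2 = {5, 6}  B3 = {4, 6}  B4 = {0, 4}  B5 = {0, 2}  B6 = {2, 8}  B7 = {3, 8}  B8 = {3, 7}
Tree: B1–B2, B2–B3, B3–B4, B4–B5, B5–B6, B6–B7, B7–B8

The largest bag has 2 vertices, giving width 1; this decomposition certifies tw(G) ≤ 1. G has an edge, so its treewidth is at least 1. Hence tw(G) = 1 exactly.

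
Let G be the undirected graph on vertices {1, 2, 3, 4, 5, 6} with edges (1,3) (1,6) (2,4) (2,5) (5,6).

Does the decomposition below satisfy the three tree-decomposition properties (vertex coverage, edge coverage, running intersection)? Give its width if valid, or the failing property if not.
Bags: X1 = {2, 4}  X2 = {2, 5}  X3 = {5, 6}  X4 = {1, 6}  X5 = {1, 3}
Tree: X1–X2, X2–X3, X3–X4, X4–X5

Yes; width 1.

Checking the three conditions: (i) the bags cover all of {1, 2, 3, 4, 5, 6}; (ii) for each edge, some bag contains both endpoints; (iii) the bags containing any fixed vertex form a subtree. All hold, so the decomposition is valid with width 2 − 1 = 1.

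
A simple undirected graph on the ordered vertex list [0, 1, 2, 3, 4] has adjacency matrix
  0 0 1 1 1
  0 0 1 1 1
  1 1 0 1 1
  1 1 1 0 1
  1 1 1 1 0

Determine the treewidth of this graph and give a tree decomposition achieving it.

Every bag has size at most 4, so the width is 4 − 1 = 3 and tw(G) ≤ 3. Conversely, {0, 2, 3, 4} is a clique of size 4, and the vertices of any clique must share a bag in every tree decomposition; so some bag has ≥ 4 vertices and tw(G) ≥ 3. Combining the bounds, tw(G) = 3.

Treewidth 3.
One optimal decomposition is:
Bags: B1 = {0, 2, 3, 4}  B2 = {1, 2, 3, 4}
Tree: B1–B2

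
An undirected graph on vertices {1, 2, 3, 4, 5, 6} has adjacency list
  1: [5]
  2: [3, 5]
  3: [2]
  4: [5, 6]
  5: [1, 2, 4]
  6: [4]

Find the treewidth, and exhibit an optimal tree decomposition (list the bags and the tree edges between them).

Treewidth 1.
One such decomposition:
Bags: B1 = {1, 5}  B2 = {4, 5}  B3 = {2, 5}  B4 = {4, 6}  B5 = {2, 3}
Tree: B1–B2, B1–B3, B2–B4, B3–B5

The largest bag has 2 vertices, giving width 1; this decomposition certifies tw(G) ≤ 1. Since G has at least one edge (e.g. 1–5), it is not an edgeless graph, so tw(G) ≥ 1. Hence tw(G) = 1 exactly.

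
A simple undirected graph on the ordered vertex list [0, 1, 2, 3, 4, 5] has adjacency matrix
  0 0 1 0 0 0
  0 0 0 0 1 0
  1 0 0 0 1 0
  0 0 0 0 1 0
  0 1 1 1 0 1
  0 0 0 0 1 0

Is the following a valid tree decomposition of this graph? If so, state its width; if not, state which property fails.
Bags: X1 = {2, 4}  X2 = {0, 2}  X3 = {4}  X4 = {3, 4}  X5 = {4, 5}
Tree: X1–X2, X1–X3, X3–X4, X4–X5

No — vertex 1 appears in no bag.

A tree decomposition must satisfy three properties: every vertex lies in some bag; for every edge, both endpoints lie together in some bag; and for every vertex, the bags containing it form a connected subtree. Here vertex 1 appears in no bag, so the decomposition is invalid.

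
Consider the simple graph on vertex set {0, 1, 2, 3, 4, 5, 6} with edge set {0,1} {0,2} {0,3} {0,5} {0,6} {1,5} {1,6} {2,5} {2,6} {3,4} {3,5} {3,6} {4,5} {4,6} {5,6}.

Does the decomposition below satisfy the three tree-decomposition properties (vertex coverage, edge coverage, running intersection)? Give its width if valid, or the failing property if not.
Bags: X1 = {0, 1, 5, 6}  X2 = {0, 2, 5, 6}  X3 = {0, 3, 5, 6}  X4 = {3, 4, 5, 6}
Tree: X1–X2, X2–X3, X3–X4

Yes; width 3.

Vertex coverage: the bags together contain {0, 1, 2, 3, 4, 5, 6}, the full vertex set. Edge coverage: each edge of G has both endpoints in at least one bag. Running intersection: for every vertex, the bags containing it form a connected subtree. All three properties hold, so this is a valid tree decomposition of width max|bag| − 1 = 3, and hence tw(G) ≤ 3.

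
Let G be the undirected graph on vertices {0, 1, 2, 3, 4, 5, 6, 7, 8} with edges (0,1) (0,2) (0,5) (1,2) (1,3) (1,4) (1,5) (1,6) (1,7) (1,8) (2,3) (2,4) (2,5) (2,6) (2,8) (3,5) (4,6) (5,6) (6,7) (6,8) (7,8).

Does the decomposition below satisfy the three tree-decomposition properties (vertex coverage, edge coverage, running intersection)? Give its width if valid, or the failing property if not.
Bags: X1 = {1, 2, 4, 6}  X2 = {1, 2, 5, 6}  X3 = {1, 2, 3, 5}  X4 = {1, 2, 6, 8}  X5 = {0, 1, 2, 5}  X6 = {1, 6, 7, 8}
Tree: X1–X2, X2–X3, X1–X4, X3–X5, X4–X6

Checking the three conditions: (i) the bags cover all of {0, 1, 2, 3, 4, 5, 6, 7, 8}; (ii) for each edge, some bag contains both endpoints; (iii) the bags containing any fixed vertex form a subtree. All hold, so the decomposition is valid with width 4 − 1 = 3.

Yes; width 3.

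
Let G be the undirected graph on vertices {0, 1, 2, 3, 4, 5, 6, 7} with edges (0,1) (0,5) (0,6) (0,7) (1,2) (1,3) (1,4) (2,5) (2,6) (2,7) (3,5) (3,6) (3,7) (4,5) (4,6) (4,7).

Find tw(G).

A width-4 tree decomposition is:
Bags: B1 = {0, 1, 2, 3, 4}  B2 = {0, 2, 3, 4, 6}  B3 = {0, 2, 3, 4, 5}  B4 = {0, 2, 3, 4, 7}
Tree: B1–B2, B2–B3, B3–B4
Every bag has size at most 5, so the width is 5 − 1 = 4 and tw(G) ≤ 4. For the lower bound: the 5 vertex sets {1,4}, {0,6}, {3,5}, {2}, {7} are disjoint, each induces a connected subgraph, and every pair is joined by at least one edge of G. Contracting each set to a single vertex therefore yields K_{5} as a minor, and since treewidth is minor-monotone, tw(G) ≥ tw(K_{5}) = 4. The upper and lower bounds meet at 4, so that is the treewidth.

4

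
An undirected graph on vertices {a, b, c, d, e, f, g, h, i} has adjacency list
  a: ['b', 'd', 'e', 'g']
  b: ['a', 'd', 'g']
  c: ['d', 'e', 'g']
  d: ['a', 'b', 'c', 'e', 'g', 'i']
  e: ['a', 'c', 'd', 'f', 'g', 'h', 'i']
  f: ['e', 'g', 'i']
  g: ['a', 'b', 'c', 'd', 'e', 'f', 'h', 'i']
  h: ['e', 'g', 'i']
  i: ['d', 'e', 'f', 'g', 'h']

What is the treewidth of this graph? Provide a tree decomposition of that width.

Each bag holds 4 vertices, so the decomposition has width 3, which upper-bounds the treewidth. Conversely, {c, d, e, g} is a clique of size 4, and the vertices of any clique must share a bag in every tree decomposition; so some bag has ≥ 4 vertices and tw(G) ≥ 3. Hence tw(G) = 3 exactly.

Treewidth 3.
One such decomposition:
Bags: B1 = {d, e, g, i}  B2 = {e, g, h, i}  B3 = {a, d, e, g}  B4 = {a, b, d, g}  B5 = {c, d, e, g}  B6 = {e, f, g, i}
Tree: B1–B2, B1–B3, B3–B4, B3–B5, B2–B6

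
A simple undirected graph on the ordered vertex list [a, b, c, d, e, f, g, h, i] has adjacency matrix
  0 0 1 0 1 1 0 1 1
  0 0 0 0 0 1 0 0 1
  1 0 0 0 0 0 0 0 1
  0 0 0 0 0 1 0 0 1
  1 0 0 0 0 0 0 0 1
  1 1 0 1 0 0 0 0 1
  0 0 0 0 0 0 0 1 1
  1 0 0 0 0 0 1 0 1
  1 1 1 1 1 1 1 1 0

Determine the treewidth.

2

A width-2 tree decomposition is:
Bags: B1 = {a, h, i}  B2 = {g, h, i}  B3 = {a, c, i}  B4 = {a, f, i}  B5 = {b, f, i}  B6 = {d, f, i}  B7 = {a, e, i}
Tree: B1–B2, B1–B3, B3–B4, B4–B5, B4–B6, B1–B7
The largest bag has 3 vertices, giving width 2; this decomposition certifies tw(G) ≤ 2. On the other hand G contains the 3-clique {d, f, i}. A clique must lie in a single bag of any decomposition, so no decomposition can have width below 2. Therefore the treewidth is 2.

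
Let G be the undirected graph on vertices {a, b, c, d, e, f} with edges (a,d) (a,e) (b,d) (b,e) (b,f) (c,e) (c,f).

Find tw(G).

A width-2 tree decomposition is:
Bags: B1 = {b, c, f}  B2 = {b, c, e}  B3 = {b, d, e}  B4 = {a, d, e}
Tree: B1–B2, B2–B3, B3–B4
The largest bag has 3 vertices, giving width 2; this decomposition certifies tw(G) ≤ 2. The edges f–c–e–b–f form a cycle, so G is not a tree and its treewidth is at least 2. Combining the bounds, tw(G) = 2.

2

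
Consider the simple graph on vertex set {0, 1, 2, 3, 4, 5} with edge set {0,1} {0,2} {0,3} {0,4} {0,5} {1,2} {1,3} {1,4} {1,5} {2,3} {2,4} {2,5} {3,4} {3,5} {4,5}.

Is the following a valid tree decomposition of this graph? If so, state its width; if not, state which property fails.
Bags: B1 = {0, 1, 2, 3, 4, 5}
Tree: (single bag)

Checking the three conditions: (i) the bags cover all of {0, 1, 2, 3, 4, 5}; (ii) for each edge, some bag contains both endpoints; (iii) the bags containing any fixed vertex form a subtree. All hold, so the decomposition is valid with width 6 − 1 = 5.

Yes; width 5.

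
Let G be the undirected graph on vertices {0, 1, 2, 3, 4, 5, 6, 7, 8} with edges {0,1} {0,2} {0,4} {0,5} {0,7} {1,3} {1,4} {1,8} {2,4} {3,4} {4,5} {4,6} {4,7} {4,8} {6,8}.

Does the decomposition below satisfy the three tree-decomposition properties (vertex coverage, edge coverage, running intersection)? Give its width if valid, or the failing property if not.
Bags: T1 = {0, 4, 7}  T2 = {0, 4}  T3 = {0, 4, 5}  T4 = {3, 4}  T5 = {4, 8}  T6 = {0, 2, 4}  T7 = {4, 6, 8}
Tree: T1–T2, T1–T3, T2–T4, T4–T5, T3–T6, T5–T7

A tree decomposition must satisfy three properties: every vertex lies in some bag; for every edge, both endpoints lie together in some bag; and for every vertex, the bags containing it form a connected subtree. Here vertex 1 appears in no bag, so the decomposition is invalid.

No — vertex 1 appears in no bag.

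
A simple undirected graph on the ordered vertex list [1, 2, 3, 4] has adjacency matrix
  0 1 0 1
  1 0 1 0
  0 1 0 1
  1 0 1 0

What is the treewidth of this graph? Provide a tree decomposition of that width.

Every bag has size at most 3, so the width is 3 − 1 = 2 and tw(G) ≤ 2. The edges 4–3–2–1–4 form a cycle, so G is not a tree and its treewidth is at least 2. Hence tw(G) = 2 exactly.

Treewidth 2.
One optimal decomposition is:
Bags: B1 = {2, 3, 4}  B2 = {1, 2, 4}
Tree: B1–B2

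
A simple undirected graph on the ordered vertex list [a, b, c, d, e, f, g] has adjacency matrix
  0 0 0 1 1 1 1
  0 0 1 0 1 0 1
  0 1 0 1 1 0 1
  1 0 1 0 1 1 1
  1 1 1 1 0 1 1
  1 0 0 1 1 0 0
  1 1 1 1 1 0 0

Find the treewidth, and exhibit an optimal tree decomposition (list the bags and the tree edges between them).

The largest bag has 4 vertices, giving width 3; this decomposition certifies tw(G) ≤ 3. On the other hand G contains the 4-clique {c, d, e, g}. A clique must lie in a single bag of any decomposition, so no decomposition can have width below 3. The upper and lower bounds meet at 3, so that is the treewidth.

Treewidth 3.
One optimal decomposition is:
Bags: B1 = {a, d, e, g}  B2 = {a, d, e, f}  B3 = {c, d, e, g}  B4 = {b, c, e, g}
Tree: B1–B2, B1–B3, B3–B4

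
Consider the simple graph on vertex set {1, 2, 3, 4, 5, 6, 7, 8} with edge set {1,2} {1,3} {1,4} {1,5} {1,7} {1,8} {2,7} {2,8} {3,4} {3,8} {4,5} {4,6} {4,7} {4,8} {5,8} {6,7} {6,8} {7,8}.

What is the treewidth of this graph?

3

A width-3 tree decomposition is:
Bags: B1 = {1, 4, 5, 8}  B2 = {1, 3, 4, 8}  B3 = {1, 4, 7, 8}  B4 = {1, 2, 7, 8}  B5 = {4, 6, 7, 8}
Tree: B1–B2, B2–B3, B3–B4, B3–B5
Every bag has size at most 4, so the width is 4 − 1 = 3 and tw(G) ≤ 3. On the other hand G contains the 4-clique {1, 2, 7, 8}. A clique must lie in a single bag of any decomposition, so no decomposition can have width below 3. Hence tw(G) = 3 exactly.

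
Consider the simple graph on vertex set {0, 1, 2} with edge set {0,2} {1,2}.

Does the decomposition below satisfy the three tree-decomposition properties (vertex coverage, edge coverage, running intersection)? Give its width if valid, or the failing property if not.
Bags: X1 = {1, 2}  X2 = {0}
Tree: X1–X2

No — edge (2,0) lies in no bag.

A tree decomposition must satisfy three properties: every vertex lies in some bag; for every edge, both endpoints lie together in some bag; and for every vertex, the bags containing it form a connected subtree. Here edge (2,0) lies in no bag, so the decomposition is invalid.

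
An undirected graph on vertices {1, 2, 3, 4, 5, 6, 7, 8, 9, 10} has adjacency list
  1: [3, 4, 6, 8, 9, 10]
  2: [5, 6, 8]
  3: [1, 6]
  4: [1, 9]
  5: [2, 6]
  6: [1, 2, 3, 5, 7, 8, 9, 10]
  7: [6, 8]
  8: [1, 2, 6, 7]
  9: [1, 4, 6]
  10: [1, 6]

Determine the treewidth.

2

A width-2 tree decomposition is:
Bags: B1 = {2, 6, 8}  B2 = {2, 5, 6}  B3 = {1, 6, 8}  B4 = {1, 6, 9}  B5 = {1, 4, 9}  B6 = {6, 7, 8}  B7 = {1, 3, 6}  B8 = {1, 6, 10}
Tree: B1–B2, B1–B3, B3–B4, B4–B5, B1–B6, B4–B7, B3–B8
Every bag has size at most 3, so the width is 3 − 1 = 2 and tw(G) ≤ 2. Conversely, {1, 4, 9} is a clique of size 3, and the vertices of any clique must share a bag in every tree decomposition; so some bag has ≥ 3 vertices and tw(G) ≥ 2. The upper and lower bounds meet at 2, so that is the treewidth.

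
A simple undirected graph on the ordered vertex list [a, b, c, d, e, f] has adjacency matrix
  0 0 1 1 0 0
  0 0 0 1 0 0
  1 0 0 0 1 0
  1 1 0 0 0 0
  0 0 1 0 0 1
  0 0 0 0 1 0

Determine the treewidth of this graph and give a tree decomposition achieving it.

The largest bag has 2 vertices, giving width 1; this decomposition certifies tw(G) ≤ 1. G has an edge, so its treewidth is at least 1. Combining the bounds, tw(G) = 1.

Treewidth 1.
One optimal decomposition is:
Bags: B1 = {e, f}  B2 = {c, e}  B3 = {a, c}  B4 = {a, d}  B5 = {b, d}
Tree: B1–B2, B2–B3, B3–B4, B4–B5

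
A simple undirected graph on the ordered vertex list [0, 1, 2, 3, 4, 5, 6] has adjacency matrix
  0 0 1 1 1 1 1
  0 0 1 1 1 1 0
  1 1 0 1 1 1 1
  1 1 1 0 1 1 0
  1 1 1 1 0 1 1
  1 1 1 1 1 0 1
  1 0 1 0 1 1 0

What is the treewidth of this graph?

4

A width-4 tree decomposition is:
Bags: B1 = {0, 2, 4, 5, 6}  B2 = {0, 2, 3, 4, 5}  B3 = {1, 2, 3, 4, 5}
Tree: B1–B2, B2–B3
Every bag has size at most 5, so the width is 5 − 1 = 4 and tw(G) ≤ 4. On the other hand G contains the 5-clique {0, 2, 3, 4, 5}. A clique must lie in a single bag of any decomposition, so no decomposition can have width below 4. Hence tw(G) = 4 exactly.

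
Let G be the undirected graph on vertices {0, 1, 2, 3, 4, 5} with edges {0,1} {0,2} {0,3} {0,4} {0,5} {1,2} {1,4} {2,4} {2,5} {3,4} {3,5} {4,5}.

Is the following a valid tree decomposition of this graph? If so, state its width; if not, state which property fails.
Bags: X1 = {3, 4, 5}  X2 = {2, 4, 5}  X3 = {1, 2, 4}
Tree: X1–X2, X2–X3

A tree decomposition must satisfy three properties: every vertex lies in some bag; for every edge, both endpoints lie together in some bag; and for every vertex, the bags containing it form a connected subtree. Here vertex 0 appears in no bag, so the decomposition is invalid.

No — vertex 0 appears in no bag.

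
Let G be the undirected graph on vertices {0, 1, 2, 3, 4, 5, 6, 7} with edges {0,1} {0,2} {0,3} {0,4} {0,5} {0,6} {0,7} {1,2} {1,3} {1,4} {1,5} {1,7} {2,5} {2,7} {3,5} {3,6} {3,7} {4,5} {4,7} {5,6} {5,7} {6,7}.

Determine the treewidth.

4

A width-4 tree decomposition is:
Bags: B1 = {0, 1, 4, 5, 7}  B2 = {0, 1, 3, 5, 7}  B3 = {0, 1, 2, 5, 7}  B4 = {0, 3, 5, 6, 7}
Tree: B1–B2, B2–B3, B2–B4
Each bag holds 5 vertices, so the decomposition has width 4, which upper-bounds the treewidth. Conversely, {0, 1, 2, 5, 7} is a clique of size 5, and the vertices of any clique must share a bag in every tree decomposition; so some bag has ≥ 5 vertices and tw(G) ≥ 4. Hence tw(G) = 4 exactly.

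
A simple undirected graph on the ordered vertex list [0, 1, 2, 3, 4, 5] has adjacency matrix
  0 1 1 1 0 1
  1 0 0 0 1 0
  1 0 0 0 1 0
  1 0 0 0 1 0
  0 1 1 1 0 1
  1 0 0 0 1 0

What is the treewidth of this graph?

A width-2 tree decomposition is:
Bags: B1 = {0, 2, 4}  B2 = {0, 3, 4}  B3 = {0, 1, 4}  B4 = {0, 4, 5}
Tree: B1–B2, B2–B3, B3–B4
Each bag holds 3 vertices, so the decomposition has width 2, which upper-bounds the treewidth. Since 2–4–3–0–2 is a cycle in G, G is not acyclic. Forests are exactly the graphs of treewidth ≤ 1, so tw(G) ≥ 2. Hence tw(G) = 2 exactly.

2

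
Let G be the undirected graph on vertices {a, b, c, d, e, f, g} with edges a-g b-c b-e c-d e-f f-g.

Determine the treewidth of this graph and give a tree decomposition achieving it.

Treewidth 1.
One such decomposition:
Bags: B1 = {c, d}  B2 = {b, c}  B3 = {b, e}  B4 = {e, f}  B5 = {f, g}  B6 = {a, g}
Tree: B1–B2, B2–B3, B3–B4, B4–B5, B5–B6

Every bag has size at most 2, so the width is 2 − 1 = 1 and tw(G) ≤ 1. G has an edge, so its treewidth is at least 1. Hence tw(G) = 1 exactly.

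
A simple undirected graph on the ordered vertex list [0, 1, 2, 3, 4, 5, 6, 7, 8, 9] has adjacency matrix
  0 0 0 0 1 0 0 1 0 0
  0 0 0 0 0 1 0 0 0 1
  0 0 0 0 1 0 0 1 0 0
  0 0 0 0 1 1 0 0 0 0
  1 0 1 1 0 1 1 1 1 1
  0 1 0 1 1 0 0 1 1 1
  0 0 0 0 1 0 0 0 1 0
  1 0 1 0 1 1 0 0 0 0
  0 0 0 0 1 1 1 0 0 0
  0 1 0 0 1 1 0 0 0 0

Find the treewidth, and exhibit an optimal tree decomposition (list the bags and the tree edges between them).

Treewidth 2.
One optimal decomposition is:
Bags: B1 = {4, 5, 8}  B2 = {4, 5, 9}  B3 = {4, 6, 8}  B4 = {4, 5, 7}  B5 = {3, 4, 5}  B6 = {2, 4, 7}  B7 = {0, 4, 7}  B8 = {1, 5, 9}
Tree: B1–B2, B1–B3, B2–B4, B2–B5, B4–B6, B6–B7, B2–B8

Every bag has size at most 3, so the width is 3 − 1 = 2 and tw(G) ≤ 2. For the lower bound, the 3 vertices {1, 5, 9} are pairwise adjacent, and any tree decomposition puts a clique entirely inside one bag — forcing width ≥ 2. The upper and lower bounds meet at 2, so that is the treewidth.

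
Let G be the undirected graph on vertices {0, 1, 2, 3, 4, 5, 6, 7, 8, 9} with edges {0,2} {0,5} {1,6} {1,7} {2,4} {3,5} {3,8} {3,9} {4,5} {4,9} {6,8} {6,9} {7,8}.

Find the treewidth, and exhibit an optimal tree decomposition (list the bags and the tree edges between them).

Every bag has size at most 3, so the width is 3 − 1 = 2 and tw(G) ≤ 2. The edges 0–2–4–5–0 form a cycle, so G is not a tree and its treewidth is at least 2. Therefore the treewidth is 2.

Treewidth 2.
One optimal decomposition is:
Bags: B1 = {0, 2, 5}  B2 = {2, 4, 5}  B3 = {3, 4, 5}  B4 = {3, 4, 9}  B5 = {3, 8, 9}  B6 = {6, 8, 9}  B7 = {6, 7, 8}  B8 = {1, 6, 7}
Tree: B1–B2, B2–B3, B3–B4, B4–B5, B5–B6, B6–B7, B7–B8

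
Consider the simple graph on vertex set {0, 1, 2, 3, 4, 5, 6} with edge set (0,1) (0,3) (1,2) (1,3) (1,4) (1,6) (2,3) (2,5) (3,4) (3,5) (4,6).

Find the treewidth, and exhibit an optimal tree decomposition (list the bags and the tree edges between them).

The largest bag has 3 vertices, giving width 2; this decomposition certifies tw(G) ≤ 2. For the lower bound, the 3 vertices {0, 1, 3} are pairwise adjacent, and any tree decomposition puts a clique entirely inside one bag — forcing width ≥ 2. Combining the bounds, tw(G) = 2.

Treewidth 2.
Bags: B1 = {1, 2, 3}  B2 = {1, 3, 4}  B3 = {2, 3, 5}  B4 = {1, 4, 6}  B5 = {0, 1, 3}
Tree: B1–B2, B1–B3, B2–B4, B1–B5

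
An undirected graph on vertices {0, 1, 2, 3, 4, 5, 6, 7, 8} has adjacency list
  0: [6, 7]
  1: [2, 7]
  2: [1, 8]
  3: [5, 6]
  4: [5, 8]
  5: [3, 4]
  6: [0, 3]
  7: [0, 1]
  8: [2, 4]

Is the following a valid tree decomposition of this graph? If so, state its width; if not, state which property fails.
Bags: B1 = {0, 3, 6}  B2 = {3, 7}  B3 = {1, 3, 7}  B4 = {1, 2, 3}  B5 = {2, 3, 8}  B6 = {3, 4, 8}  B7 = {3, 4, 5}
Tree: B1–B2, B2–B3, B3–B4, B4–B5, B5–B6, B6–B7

No — edge (0,7) lies in no bag.

A tree decomposition must satisfy three properties: every vertex lies in some bag; for every edge, both endpoints lie together in some bag; and for every vertex, the bags containing it form a connected subtree. Here edge (0,7) lies in no bag, so the decomposition is invalid.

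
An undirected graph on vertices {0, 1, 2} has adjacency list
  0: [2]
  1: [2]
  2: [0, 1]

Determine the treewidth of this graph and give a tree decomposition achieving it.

Treewidth 1.
Bags: B1 = {0, 2}  B2 = {1, 2}
Tree: B1–B2

Every bag has size at most 2, so the width is 2 − 1 = 1 and tw(G) ≤ 1. Since G has at least one edge (e.g. 2–0), it is not an edgeless graph, so tw(G) ≥ 1. Therefore the treewidth is 1.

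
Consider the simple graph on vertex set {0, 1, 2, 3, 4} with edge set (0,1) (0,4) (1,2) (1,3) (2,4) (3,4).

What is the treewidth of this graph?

2

A width-2 tree decomposition is:
Bags: B1 = {1, 3, 4}  B2 = {0, 1, 4}  B3 = {1, 2, 4}
Tree: B1–B2, B2–B3
Each bag holds 3 vertices, so the decomposition has width 2, which upper-bounds the treewidth. For the lower bound, G contains the cycle 3–4–0–1–3, so G is not a forest; only forests have treewidth ≤ 1, hence tw(G) ≥ 2. Combining the bounds, tw(G) = 2.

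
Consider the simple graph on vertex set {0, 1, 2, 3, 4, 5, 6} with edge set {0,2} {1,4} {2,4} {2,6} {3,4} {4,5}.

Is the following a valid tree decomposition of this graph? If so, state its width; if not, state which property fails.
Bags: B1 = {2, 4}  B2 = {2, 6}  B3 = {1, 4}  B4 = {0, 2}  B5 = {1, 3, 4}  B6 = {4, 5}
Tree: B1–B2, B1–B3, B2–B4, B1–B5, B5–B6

No — bags containing vertex 1 are not connected in the tree.

A tree decomposition must satisfy three properties: every vertex lies in some bag; for every edge, both endpoints lie together in some bag; and for every vertex, the bags containing it form a connected subtree. Here bags containing vertex 1 are not connected in the tree, so the decomposition is invalid.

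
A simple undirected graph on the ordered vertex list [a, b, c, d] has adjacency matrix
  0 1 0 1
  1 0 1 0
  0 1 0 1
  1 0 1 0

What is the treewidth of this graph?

2

A width-2 tree decomposition is:
Bags: B1 = {a, c, d}  B2 = {a, b, c}
Tree: B1–B2
Each bag holds 3 vertices, so the decomposition has width 2, which upper-bounds the treewidth. For the lower bound, G contains the cycle c–d–a–b–c, so G is not a forest; only forests have treewidth ≤ 1, hence tw(G) ≥ 2. Therefore the treewidth is 2.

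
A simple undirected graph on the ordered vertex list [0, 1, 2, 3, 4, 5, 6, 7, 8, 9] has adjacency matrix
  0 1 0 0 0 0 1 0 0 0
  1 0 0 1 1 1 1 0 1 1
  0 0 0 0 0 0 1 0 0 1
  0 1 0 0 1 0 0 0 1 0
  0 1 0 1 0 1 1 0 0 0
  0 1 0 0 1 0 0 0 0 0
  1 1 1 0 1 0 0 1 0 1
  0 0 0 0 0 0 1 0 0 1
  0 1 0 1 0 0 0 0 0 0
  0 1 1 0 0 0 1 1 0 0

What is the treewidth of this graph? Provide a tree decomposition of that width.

The largest bag has 3 vertices, giving width 2; this decomposition certifies tw(G) ≤ 2. For the lower bound, the 3 vertices {0, 1, 6} are pairwise adjacent, and any tree decomposition puts a clique entirely inside one bag — forcing width ≥ 2. Therefore the treewidth is 2.

Treewidth 2.
One optimal decomposition is:
Bags: B1 = {1, 4, 5}  B2 = {1, 4, 6}  B3 = {1, 3, 4}  B4 = {1, 3, 8}  B5 = {0, 1, 6}  B6 = {1, 6, 9}  B7 = {2, 6, 9}  B8 = {6, 7, 9}
Tree: B1–B2, B2–B3, B3–B4, B2–B5, B5–B6, B6–B7, B7–B8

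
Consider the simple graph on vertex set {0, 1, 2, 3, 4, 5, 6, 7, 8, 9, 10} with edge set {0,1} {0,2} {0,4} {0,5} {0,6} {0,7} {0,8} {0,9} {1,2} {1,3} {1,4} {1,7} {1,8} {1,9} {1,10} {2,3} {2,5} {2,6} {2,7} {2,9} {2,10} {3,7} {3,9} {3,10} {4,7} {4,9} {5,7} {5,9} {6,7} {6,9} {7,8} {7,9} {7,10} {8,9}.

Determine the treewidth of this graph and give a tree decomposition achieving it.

Every bag has size at most 5, so the width is 5 − 1 = 4 and tw(G) ≤ 4. For the lower bound, the 5 vertices {0, 1, 7, 8, 9} are pairwise adjacent, and any tree decomposition puts a clique entirely inside one bag — forcing width ≥ 4. Therefore the treewidth is 4.

Treewidth 4.
One such decomposition:
Bags: B1 = {0, 1, 2, 7, 9}  B2 = {1, 2, 3, 7, 9}  B3 = {0, 1, 4, 7, 9}  B4 = {0, 2, 5, 7, 9}  B5 = {0, 1, 7, 8, 9}  B6 = {1, 2, 3, 7, 10}  B7 = {0, 2, 6, 7, 9}
Tree: B1–B2, B1–B3, B1–B4, B3–B5, B2–B6, B1–B7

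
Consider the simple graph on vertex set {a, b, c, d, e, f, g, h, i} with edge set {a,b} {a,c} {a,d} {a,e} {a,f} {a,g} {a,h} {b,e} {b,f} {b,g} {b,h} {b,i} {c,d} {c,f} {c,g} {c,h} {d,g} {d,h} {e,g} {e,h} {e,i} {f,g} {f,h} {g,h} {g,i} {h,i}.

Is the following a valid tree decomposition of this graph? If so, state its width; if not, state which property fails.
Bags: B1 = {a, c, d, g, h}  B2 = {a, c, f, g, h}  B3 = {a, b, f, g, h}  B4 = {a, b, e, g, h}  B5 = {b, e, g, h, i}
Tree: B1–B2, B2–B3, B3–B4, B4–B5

Every vertex of G appears in some bag (union = {a, b, c, d, e, f, g, h, i}); every edge is covered by a bag; and for each vertex v the set of bags containing v is connected in the bag tree. The decomposition is therefore valid. The largest bag has 5 vertices, so the width is 4.

Yes; width 4.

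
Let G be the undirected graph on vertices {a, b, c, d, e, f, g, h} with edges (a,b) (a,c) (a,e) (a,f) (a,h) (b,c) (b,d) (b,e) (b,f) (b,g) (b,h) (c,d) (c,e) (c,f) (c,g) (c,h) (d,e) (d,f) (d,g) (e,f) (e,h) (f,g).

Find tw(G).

A width-4 tree decomposition is:
Bags: B1 = {b, c, d, e, f}  B2 = {a, b, c, e, f}  B3 = {b, c, d, f, g}  B4 = {a, b, c, e, h}
Tree: B1–B2, B1–B3, B2–B4
The largest bag has 5 vertices, giving width 4; this decomposition certifies tw(G) ≤ 4. For the lower bound, the 5 vertices {a, b, c, e, h} are pairwise adjacent, and any tree decomposition puts a clique entirely inside one bag — forcing width ≥ 4. The upper and lower bounds meet at 4, so that is the treewidth.

4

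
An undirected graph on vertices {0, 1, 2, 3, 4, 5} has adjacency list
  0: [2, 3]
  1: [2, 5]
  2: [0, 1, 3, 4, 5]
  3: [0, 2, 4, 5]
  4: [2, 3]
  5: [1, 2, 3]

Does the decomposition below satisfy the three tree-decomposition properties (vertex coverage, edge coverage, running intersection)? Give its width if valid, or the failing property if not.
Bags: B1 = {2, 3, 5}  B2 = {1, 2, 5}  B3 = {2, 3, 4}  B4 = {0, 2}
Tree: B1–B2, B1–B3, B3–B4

A tree decomposition must satisfy three properties: every vertex lies in some bag; for every edge, both endpoints lie together in some bag; and for every vertex, the bags containing it form a connected subtree. Here edge (3,0) lies in no bag, so the decomposition is invalid.

No — edge (3,0) lies in no bag.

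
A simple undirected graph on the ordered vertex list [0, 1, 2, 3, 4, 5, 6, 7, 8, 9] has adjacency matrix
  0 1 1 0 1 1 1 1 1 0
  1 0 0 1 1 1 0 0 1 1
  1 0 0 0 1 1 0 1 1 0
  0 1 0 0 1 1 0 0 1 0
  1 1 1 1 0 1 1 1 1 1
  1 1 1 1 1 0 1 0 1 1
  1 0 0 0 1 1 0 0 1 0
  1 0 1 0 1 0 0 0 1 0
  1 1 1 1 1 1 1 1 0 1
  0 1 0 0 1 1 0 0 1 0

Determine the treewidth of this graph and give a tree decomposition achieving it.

Each bag holds 5 vertices, so the decomposition has width 4, which upper-bounds the treewidth. On the other hand G contains the 5-clique {0, 1, 4, 5, 8}. A clique must lie in a single bag of any decomposition, so no decomposition can have width below 4. Combining the bounds, tw(G) = 4.

Treewidth 4.
One such decomposition:
Bags: B1 = {0, 1, 4, 5, 8}  B2 = {0, 2, 4, 5, 8}  B3 = {0, 4, 5, 6, 8}  B4 = {0, 2, 4, 7, 8}  B5 = {1, 4, 5, 8, 9}  B6 = {1, 3, 4, 5, 8}
Tree: B1–B2, B1–B3, B2–B4, B1–B5, B5–B6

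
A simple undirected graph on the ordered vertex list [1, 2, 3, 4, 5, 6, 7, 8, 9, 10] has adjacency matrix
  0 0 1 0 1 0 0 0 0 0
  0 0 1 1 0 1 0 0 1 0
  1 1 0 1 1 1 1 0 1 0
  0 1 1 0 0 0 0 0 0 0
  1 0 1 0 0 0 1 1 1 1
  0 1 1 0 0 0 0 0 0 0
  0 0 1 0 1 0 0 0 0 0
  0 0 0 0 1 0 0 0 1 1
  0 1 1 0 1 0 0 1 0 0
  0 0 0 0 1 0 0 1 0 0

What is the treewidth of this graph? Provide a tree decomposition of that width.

Treewidth 2.
One such decomposition:
Bags: B1 = {1, 3, 5}  B2 = {3, 5, 9}  B3 = {5, 8, 9}  B4 = {2, 3, 9}  B5 = {2, 3, 4}  B6 = {3, 5, 7}  B7 = {2, 3, 6}  B8 = {5, 8, 10}
Tree: B1–B2, B2–B3, B2–B4, B4–B5, B1–B6, B5–B7, B3–B8

Every bag has size at most 3, so the width is 3 − 1 = 2 and tw(G) ≤ 2. For the lower bound, the 3 vertices {5, 8, 9} are pairwise adjacent, and any tree decomposition puts a clique entirely inside one bag — forcing width ≥ 2. Combining the bounds, tw(G) = 2.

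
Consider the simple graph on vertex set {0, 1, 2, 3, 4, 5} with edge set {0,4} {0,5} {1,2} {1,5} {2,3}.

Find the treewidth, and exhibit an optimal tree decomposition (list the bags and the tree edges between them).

The largest bag has 2 vertices, giving width 1; this decomposition certifies tw(G) ≤ 1. G has an edge, so its treewidth is at least 1. Combining the bounds, tw(G) = 1.

Treewidth 1.
One optimal decomposition is:
Bags: B1 = {0, 4}  B2 = {0, 5}  B3 = {1, 5}  B4 = {1, 2}  B5 = {2, 3}
Tree: B1–B2, B2–B3, B3–B4, B4–B5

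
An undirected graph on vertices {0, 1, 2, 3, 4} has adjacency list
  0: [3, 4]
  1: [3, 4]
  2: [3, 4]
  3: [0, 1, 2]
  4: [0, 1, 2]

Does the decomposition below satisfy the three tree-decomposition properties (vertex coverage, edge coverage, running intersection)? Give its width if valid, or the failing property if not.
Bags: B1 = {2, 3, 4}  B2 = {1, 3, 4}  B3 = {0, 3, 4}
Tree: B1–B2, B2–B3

Yes; width 2.

Checking the three conditions: (i) the bags cover all of {0, 1, 2, 3, 4}; (ii) for each edge, some bag contains both endpoints; (iii) the bags containing any fixed vertex form a subtree. All hold, so the decomposition is valid with width 3 − 1 = 2.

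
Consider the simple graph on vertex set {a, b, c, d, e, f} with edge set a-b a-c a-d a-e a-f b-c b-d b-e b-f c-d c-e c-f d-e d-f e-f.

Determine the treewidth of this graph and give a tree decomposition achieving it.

With just one bag of size 6, the width is 6 − 1 = 5, so tw(G) ≤ 5. For the lower bound, the 6 vertices {a, b, c, d, e, f} are pairwise adjacent, and any tree decomposition puts a clique entirely inside one bag — forcing width ≥ 5. Hence tw(G) = 5 exactly.

Treewidth 5.
Bags: B1 = {a, b, c, d, e, f}
Tree: (single bag)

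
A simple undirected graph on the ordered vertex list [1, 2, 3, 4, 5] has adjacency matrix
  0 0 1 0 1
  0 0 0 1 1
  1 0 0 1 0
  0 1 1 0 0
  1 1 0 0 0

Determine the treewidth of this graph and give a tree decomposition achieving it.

Treewidth 2.
One optimal decomposition is:
Bags: B1 = {1, 3, 5}  B2 = {3, 4, 5}  B3 = {2, 4, 5}
Tree: B1–B2, B2–B3

Every bag has size at most 3, so the width is 3 − 1 = 2 and tw(G) ≤ 2. The edges 5–1–3–4–2–5 form a cycle, so G is not a tree and its treewidth is at least 2. Combining the bounds, tw(G) = 2.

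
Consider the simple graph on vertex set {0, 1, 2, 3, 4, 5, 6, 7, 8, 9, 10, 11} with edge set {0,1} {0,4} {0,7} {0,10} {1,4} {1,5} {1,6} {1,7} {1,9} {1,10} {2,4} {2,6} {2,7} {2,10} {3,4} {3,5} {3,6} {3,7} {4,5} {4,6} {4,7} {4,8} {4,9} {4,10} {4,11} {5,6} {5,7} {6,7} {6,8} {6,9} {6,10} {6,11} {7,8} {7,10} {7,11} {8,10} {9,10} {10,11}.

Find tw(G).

4

A width-4 tree decomposition is:
Bags: B1 = {1, 4, 6, 9, 10}  B2 = {1, 4, 6, 7, 10}  B3 = {1, 4, 5, 6, 7}  B4 = {0, 1, 4, 7, 10}  B5 = {4, 6, 7, 10, 11}  B6 = {4, 6, 7, 8, 10}  B7 = {2, 4, 6, 7, 10}  B8 = {3, 4, 5, 6, 7}
Tree: B1–B2, B2–B3, B2–B4, B2–B5, B2–B6, B5–B7, B3–B8
Each bag holds 5 vertices, so the decomposition has width 4, which upper-bounds the treewidth. Conversely, {0, 1, 4, 7, 10} is a clique of size 5, and the vertices of any clique must share a bag in every tree decomposition; so some bag has ≥ 5 vertices and tw(G) ≥ 4. The upper and lower bounds meet at 4, so that is the treewidth.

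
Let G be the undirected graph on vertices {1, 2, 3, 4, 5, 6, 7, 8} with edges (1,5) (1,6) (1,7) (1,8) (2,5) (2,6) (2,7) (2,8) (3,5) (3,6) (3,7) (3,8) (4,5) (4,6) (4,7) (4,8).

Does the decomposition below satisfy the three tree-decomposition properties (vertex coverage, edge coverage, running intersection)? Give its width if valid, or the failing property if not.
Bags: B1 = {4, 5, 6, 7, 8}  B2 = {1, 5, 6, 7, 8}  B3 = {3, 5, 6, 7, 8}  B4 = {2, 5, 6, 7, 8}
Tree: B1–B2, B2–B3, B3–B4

Yes; width 4.

Checking the three conditions: (i) the bags cover all of {1, 2, 3, 4, 5, 6, 7, 8}; (ii) for each edge, some bag contains both endpoints; (iii) the bags containing any fixed vertex form a subtree. All hold, so the decomposition is valid with width 5 − 1 = 4.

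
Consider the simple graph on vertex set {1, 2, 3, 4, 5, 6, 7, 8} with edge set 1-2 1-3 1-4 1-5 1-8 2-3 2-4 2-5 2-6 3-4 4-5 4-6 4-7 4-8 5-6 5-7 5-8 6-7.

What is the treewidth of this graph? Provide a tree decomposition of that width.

Treewidth 3.
One such decomposition:
Bags: B1 = {1, 2, 4, 5}  B2 = {2, 4, 5, 6}  B3 = {1, 2, 3, 4}  B4 = {1, 4, 5, 8}  B5 = {4, 5, 6, 7}
Tree: B1–B2, B1–B3, B1–B4, B2–B5

Each bag holds 4 vertices, so the decomposition has width 3, which upper-bounds the treewidth. Conversely, {1, 2, 3, 4} is a clique of size 4, and the vertices of any clique must share a bag in every tree decomposition; so some bag has ≥ 4 vertices and tw(G) ≥ 3. Hence tw(G) = 3 exactly.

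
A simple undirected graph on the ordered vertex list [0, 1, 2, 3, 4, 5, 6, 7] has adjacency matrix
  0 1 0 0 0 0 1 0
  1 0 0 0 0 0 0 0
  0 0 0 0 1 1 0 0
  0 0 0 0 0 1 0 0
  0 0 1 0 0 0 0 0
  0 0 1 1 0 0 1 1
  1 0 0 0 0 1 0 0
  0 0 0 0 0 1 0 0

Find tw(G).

A width-1 tree decomposition is:
Bags: B1 = {2, 5}  B2 = {5, 6}  B3 = {0, 6}  B4 = {2, 4}  B5 = {0, 1}  B6 = {5, 7}  B7 = {3, 5}
Tree: B1–B2, B2–B3, B1–B4, B3–B5, B2–B6, B2–B7
The largest bag has 2 vertices, giving width 1; this decomposition certifies tw(G) ≤ 1. Since G has at least one edge (e.g. 5–2), it is not an edgeless graph, so tw(G) ≥ 1. Hence tw(G) = 1 exactly.

1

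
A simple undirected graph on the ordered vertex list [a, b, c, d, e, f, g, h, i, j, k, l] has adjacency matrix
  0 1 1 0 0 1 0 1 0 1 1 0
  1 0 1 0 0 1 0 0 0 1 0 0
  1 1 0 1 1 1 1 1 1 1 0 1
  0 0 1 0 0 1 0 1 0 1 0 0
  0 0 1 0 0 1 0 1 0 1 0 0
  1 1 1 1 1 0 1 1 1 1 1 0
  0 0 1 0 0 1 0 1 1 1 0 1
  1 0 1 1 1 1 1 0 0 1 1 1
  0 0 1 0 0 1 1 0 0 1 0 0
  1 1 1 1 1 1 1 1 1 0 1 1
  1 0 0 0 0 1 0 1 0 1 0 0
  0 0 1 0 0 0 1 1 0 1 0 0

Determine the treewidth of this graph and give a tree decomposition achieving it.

Treewidth 4.
One such decomposition:
Bags: B1 = {a, c, f, h, j}  B2 = {a, b, c, f, j}  B3 = {c, e, f, h, j}  B4 = {c, f, g, h, j}  B5 = {c, d, f, h, j}  B6 = {c, g, h, j, l}  B7 = {c, f, g, i, j}  B8 = {a, f, h, j, k}
Tree: B1–B2, B1–B3, B3–B4, B3–B5, B4–B6, B4–B7, B1–B8

Every bag has size at most 5, so the width is 5 − 1 = 4 and tw(G) ≤ 4. On the other hand G contains the 5-clique {c, d, f, h, j}. A clique must lie in a single bag of any decomposition, so no decomposition can have width below 4. Hence tw(G) = 4 exactly.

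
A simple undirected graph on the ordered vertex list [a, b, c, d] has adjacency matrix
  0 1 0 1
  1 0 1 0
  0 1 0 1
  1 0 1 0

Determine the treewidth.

2

A width-2 tree decomposition is:
Bags: B1 = {a, b, d}  B2 = {b, c, d}
Tree: B1–B2
Each bag holds 3 vertices, so the decomposition has width 2, which upper-bounds the treewidth. Since d–a–b–c–d is a cycle in G, G is not acyclic. Forests are exactly the graphs of treewidth ≤ 1, so tw(G) ≥ 2. The upper and lower bounds meet at 2, so that is the treewidth.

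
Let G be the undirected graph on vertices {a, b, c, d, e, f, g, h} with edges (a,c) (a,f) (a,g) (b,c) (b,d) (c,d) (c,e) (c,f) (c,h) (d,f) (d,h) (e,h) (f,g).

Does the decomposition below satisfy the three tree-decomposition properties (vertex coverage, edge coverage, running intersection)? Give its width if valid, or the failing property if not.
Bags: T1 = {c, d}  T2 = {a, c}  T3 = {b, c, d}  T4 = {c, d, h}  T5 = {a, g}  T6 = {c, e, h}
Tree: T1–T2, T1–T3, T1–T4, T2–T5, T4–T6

No — vertex f appears in no bag.

A tree decomposition must satisfy three properties: every vertex lies in some bag; for every edge, both endpoints lie together in some bag; and for every vertex, the bags containing it form a connected subtree. Here vertex f appears in no bag, so the decomposition is invalid.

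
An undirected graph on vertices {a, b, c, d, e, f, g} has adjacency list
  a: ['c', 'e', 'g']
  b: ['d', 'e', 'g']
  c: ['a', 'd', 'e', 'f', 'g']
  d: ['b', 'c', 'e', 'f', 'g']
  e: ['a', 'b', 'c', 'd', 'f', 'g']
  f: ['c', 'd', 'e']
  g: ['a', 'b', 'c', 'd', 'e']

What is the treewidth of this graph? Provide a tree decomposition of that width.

Each bag holds 4 vertices, so the decomposition has width 3, which upper-bounds the treewidth. On the other hand G contains the 4-clique {c, d, e, g}. A clique must lie in a single bag of any decomposition, so no decomposition can have width below 3. Therefore the treewidth is 3.

Treewidth 3.
Bags: B1 = {c, d, e, g}  B2 = {c, d, e, f}  B3 = {a, c, e, g}  B4 = {b, d, e, g}
Tree: B1–B2, B1–B3, B1–B4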